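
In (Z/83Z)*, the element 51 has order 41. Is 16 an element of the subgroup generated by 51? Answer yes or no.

16 ∈ ⟨51⟩ iff 16^41 ≡ 1 (mod 83), since |⟨51⟩| = 41.
16^41 mod 83 = 1.
Since 1 = 1, 16 lies in the subgroup.

yes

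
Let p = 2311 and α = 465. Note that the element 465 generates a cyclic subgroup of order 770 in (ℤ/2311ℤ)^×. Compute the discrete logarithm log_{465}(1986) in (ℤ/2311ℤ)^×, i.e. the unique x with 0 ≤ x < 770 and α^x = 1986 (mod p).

169

Baby-step giant-step with m = ceil(sqrt(770)) = 28.
Baby table (465^j mod 2311 for j=0..27):
  0:1  1:465  2:1302  3:2259  4:1241  5:1626  6:393  7:176
  8:955  9:363  10:92  11:1182  12:1923  13:2149  14:933  15:1688
  16:1491  17:15  18:42  19:1042  20:1531  21:127  22:1280  23:1273
  24:329  25:459  26:823  27:1380
Giant step factor: 465^(-28) ≡ 125 (mod 2311).
Scan 1986·125^i mod 2311 for i = 0, 1, …:
  i=0: 1986   i=1: 973   i=2: 1453   i=3: 1367
  i=4: 2172   i=5: 1113   i=6: 465
Match at i=6, j=1: x = 6·28 + 1 = 169.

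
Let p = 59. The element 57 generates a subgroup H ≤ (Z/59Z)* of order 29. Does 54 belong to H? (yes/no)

no

54 ∈ ⟨57⟩ iff 54^29 ≡ 1 (mod 59), since |⟨57⟩| = 29.
54^29 mod 59 = 58.
Since 58 ≠ 1, 54 does not lie in the subgroup.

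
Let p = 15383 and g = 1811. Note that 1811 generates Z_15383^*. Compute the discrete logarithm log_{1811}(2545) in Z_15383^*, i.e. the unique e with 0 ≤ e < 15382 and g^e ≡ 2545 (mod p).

7471

Baby-step giant-step with m = ceil(sqrt(15382)) = 125.
Baby table (1811^j mod 15383 for j=0..124):
  0:1  1:1811  2:3142  3:13835  4:11661  5:12595  6:11939  7:8414
  8:8584  9:8794  10:4529  11:2880  12:843  13:3756  14:2830  15:2591
  16:486  17:3315  18:4095  19:1439  20:6302  21:14119  22:2963  23:12709
  24:3031  25:12793  26:1325  27:15210  28:9740  29:10222  30:6293  31:13203
  32:5451  33:11258  34:5763  35:7119  36:1555  37:1016  38:9399  39:7991
  40:11681  41:2666  42:13247  43:8220  44:11059  45:14566  46:12564  47:1947
  48:3310  49:10423  50:1112  51:14042  52:1963  53:1520  54:14546  55:7110
  56:639  57:3504  58:7948  59:10723  60:6007  61:2896  62:14436  63:7879
  64:8828  65:4571  66:2027  67:9743  68:272  69:336  70:8559  71:9668
  72:2894  73:10814  74:1595  75:11924  76:12015  77:7603  78:1248  79:14210
  80:13934  81:6354  82:610  83:12517  84:9128  85:9466  86:6264  87:6833
  88:6631  89:10001  90:6020  91:11056  92:9133  93:3138  94:6591  95:14476
  96:3404  97:11444  98:4183  99:6977  100:5904  101:959  102:13853  103:13493
  104:7619  105:14841  106:2950  107:4549  108:8334  109:2151  110:3562  111:5305
  112:8363  113:8521  114:2382  115:6562  116:8106  117:4584  118:10187  119:4440
  120:10914  121:13482  122:3081  123:11045  124:4595
Giant step factor: 1811^(-125) ≡ 865 (mod 15383).
Scan 2545·865^i mod 15383 for i = 0, 1, …:
  i=0: 2545   i=1: 1656   i=2: 1821   i=3: 6099
  i=4: 14649   i=5: 11176   i=6: 6716   i=7: 9949
  i=8: 6788   i=9: 10697     …   i=58: 6086
  i=59: 3404
Match at i=59, j=96: e = 59·125 + 96 = 7471.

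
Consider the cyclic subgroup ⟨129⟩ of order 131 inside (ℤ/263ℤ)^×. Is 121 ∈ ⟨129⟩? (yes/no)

121 ∈ ⟨129⟩ iff 121^131 ≡ 1 (mod 263), since |⟨129⟩| = 131.
121^131 mod 263 = 1.
Since 1 = 1, 121 lies in the subgroup.

yes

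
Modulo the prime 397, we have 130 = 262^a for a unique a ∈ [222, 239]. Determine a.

237

Compute 262^222 mod 397 = 291, then multiply by 262 repeatedly:
  262^222=291  262^223=18  262^224=349  262^225=128  262^226=188
  262^227=28  262^228=190  262^229=155  262^230=116  262^231=220
  262^232=75  262^233=197  262^234=4  262^235=254  262^236=249
  262^237=130
Found 130 at exponent 237.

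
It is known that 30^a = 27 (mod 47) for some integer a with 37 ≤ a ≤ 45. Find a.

Compute 30^37 mod 47 = 38, then multiply by 30 repeatedly:
  30^37=38  30^38=12  30^39=31  30^40=37  30^41=29
  30^42=24  30^43=15  30^44=27
Found 27 at exponent 44.

44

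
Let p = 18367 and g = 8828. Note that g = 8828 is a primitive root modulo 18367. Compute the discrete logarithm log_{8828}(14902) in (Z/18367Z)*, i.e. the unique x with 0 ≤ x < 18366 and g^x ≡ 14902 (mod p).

1138

Baby-step giant-step with m = ceil(sqrt(18366)) = 136.
Baby table (8828^j mod 18367 for j=0..135):
  0:1  1:8828  2:2403  3:18166  4:7171  5:12906  6:3667  7:9622
  8:14008  9:15980  10:12880  11:12910  12:2245  13:867  14:13204  15:7930
  16:9403  17:9211  18:3999  19:1798  20:3656  21:4349  22:5942  23:18191
  24:7467  25:17880  26:17009  27:5227  28:6052  29:15820  30:14659  31:14137
  32:16038  33:10628  34:5348  35:8954  36:12711  37:8705  38:212  39:16469
  40:13527  41:12489  42:14158  43:17756  44:5990  45:1127  46:12609  47:8232
  48:12244  49:237  50:16765  51:134  52:7464  53:9763  54:9800  55:5830
  56:2906  57:13836  58:3658  59:3638  60:10748  61:17789  62:3442  63:6958
  64:5976  65:6104  66:15701  67:11046  68:3685  69:3223  70:2161  71:12362
  72:13389  73:6447  74:13150  75:8760  76:8210  77:1698  78:2472  79:2820
  80:7675  81:17404  82:2557  83:153  84:9893  85:319  86:5981  87:13510
  88:9349  89:10041  90:2806  91:12652  92:2129  93:5371  94:9961  95:12879
  96:4082  97:18209  98:1068  99:6033  100:13391  101:5736  102:17956  103:8358
  104:4185  105:9143  106:9806  107:3697  108:17324  109:12630  110:9950  111:7606
  112:14383  113:2053  114:14022  115:11003  116:9788  117:10096  118:10804  119:16248
  120:9441  121:14069  122:3478  123:12527  124:649  125:17235  126:16719  127:16487
  128:7128  129:642  130:10540  131:18265  132:17894  133:12032  134:2135  135:3238
Giant step factor: 8828^(-136) ≡ 7824 (mod 18367).
Scan 14902·7824^i mod 18367 for i = 0, 1, …:
  i=0: 14902   i=1: 17899   i=2: 11768   i=3: 17428
  i=4: 64   i=5: 4827   i=6: 3896   i=7: 11451
  i=8: 16765
Match at i=8, j=50: x = 8·136 + 50 = 1138.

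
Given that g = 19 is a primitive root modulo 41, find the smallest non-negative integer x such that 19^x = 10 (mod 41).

Successive powers of 19 modulo 41:
  19^0=1  19^1=19  19^2=33  19^3=12  19^4=23  19^5=27
  19^6=21  19^7=30  19^8=37  19^9=6  19^10=32  19^11=34
  19^12=31  19^13=15  19^14=39  19^15=3  19^16=16  19^17=17
  19^18=36  19^19=28  19^20=40  19^21=22  19^22=8  19^23=29
  19^24=18  19^25=14  19^26=20  19^27=11  19^28=4  19^29=35
  19^30=9  19^31=7  19^32=10
So 19^32 ≡ 10 (mod 41), giving x = 32.

32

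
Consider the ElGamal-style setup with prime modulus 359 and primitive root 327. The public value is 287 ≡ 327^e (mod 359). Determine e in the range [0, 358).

243

Baby-step giant-step with m = ceil(sqrt(358)) = 19.
Baby table (327^j mod 359 for j=0..18):
  0:1  1:327  2:306  3:260  4:296  5:221  6:108  7:134
  8:20  9:78  10:17  11:174  12:176  13:112  14:6  15:167
  16:41  17:124  18:340
Giant step factor: 327^(-19) ≡ 62 (mod 359).
Scan 287·62^i mod 359 for i = 0, 1, …:
  i=0: 287   i=1: 203   i=2: 21   i=3: 225
  i=4: 308   i=5: 69   i=6: 329   i=7: 294
  i=8: 278   i=9: 4   i=10: 248   i=11: 298
  i=12: 167
Match at i=12, j=15: e = 12·19 + 15 = 243.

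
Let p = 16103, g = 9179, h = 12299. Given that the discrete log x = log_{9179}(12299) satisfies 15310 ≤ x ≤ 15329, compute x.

15319

Compute 9179^15310 mod 16103 = 9023, then multiply by 9179 repeatedly:
  9179^15310=9023  9179^15311=4388  9179^15312=3849  9179^15313=16092  9179^15314=11752
  9179^15315=13714  9179^15316=3655  9179^15317=6696  9179^15318=13536  9179^15319=12299
Found 12299 at exponent 15319.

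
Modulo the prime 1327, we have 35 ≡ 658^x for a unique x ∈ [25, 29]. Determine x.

28

Compute 658^25 mod 1327 = 1257, then multiply by 658 repeatedly:
  658^25=1257  658^26=385  658^27=1200  658^28=35
Found 35 at exponent 28.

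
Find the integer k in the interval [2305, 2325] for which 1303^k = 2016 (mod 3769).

2319

Compute 1303^2305 mod 3769 = 2135, then multiply by 1303 repeatedly:
  1303^2305=2135  1303^2306=383  1303^2307=1541  1303^2308=2815  1303^2309=708
  1303^2310=2888  1303^2311=1602  1303^2312=3149  1303^2313=2475  1303^2314=2430
  1303^2315=330  1303^2316=324  1303^2317=44  1303^2318=797  1303^2319=2016
Found 2016 at exponent 2319.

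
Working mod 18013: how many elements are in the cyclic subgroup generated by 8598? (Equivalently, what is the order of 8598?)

1501

The order of 8598 must divide p − 1 = 18012 = 2^2 · 3 · 19 · 79.
Divisors: 1, 2, 3, 4, 6, 12, 19, 38, 57, 76, 79, 114, 158, 228, 237, 316, 474, 948, 1501, 3002, 4503, 6004, 9006, 18012.
Check each in increasing order: 8598^1 ≡ 8598;  8598^2 ≡ 252;  8598^3 ≡ 5136;  8598^4 ≡ 9465;  8598^6 ≡ 7464;  8598^12 ≡ 15100;  8598^19 ≡ 15132;  8598^38 ≡ 14181;  8598^57 ≡ 16036;  8598^76 ≡ 3629;  8598^79 ≡ 13102;  8598^114 ≡ 17721;  8598^158 ≡ 16527;  8598^228 ≡ 13212;  8598^237 ≡ 2481;  8598^316 ≡ 10610;  8598^474 ≡ 12928;  8598^948 ≡ 8570;  8598^1501 ≡ 1.
Smallest exponent giving 1 is 1501.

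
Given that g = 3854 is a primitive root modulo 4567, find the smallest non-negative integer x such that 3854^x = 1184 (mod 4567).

Baby-step giant-step with m = ceil(sqrt(4566)) = 68.
Baby table (3854^j mod 4567 for j=0..67):
  0:1  1:3854  2:1432  3:1992  4:41  5:2736  6:3908  7:4033
  8:1681  9:2568  10:383  11:941  12:416  13:247  14:2002  15:2045
  16:3355  17:993  18:4443  19:1639  20:545  21:4177  22:4050  23:3261
  24:4077  25:2278  26:1638  27:1258  28:2745  29:2058  30:3220  31:1341
  32:2937  33:2172  34:4144  35:177  36:1675  37:2279  38:925  39:2690
  40:170  41:2099  42:1389  43:682  44:2403  45:3853  46:2145  47:560
  48:2616  49:2695  50:1172  51:125  52:2215  53:887  54:2382  55:558
  56:4042  57:4398  58:1755  59:43  60:1310  61:2205  62:3450  63:1763
  64:3473  65:3632  66:4440  67:3778
Giant step factor: 3854^(-68) ≡ 2110 (mod 4567).
Scan 1184·2110^i mod 4567 for i = 0, 1, …:
  i=0: 1184   i=1: 91   i=2: 196   i=3: 2530
  i=4: 4044   i=5: 1684   i=6: 114   i=7: 3056
  i=8: 4123   i=9: 3962     …   i=26: 2737
  i=27: 2382
Match at i=27, j=54: x = 27·68 + 54 = 1890.

1890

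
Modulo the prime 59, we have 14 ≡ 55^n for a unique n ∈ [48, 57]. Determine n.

53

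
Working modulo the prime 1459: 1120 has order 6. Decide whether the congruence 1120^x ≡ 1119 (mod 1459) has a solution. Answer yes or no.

yes

⟨1120⟩ has order 6; its elements mod 1459 are {1, 339, 340, 1119, 1120, 1458}.
1119 is in this set.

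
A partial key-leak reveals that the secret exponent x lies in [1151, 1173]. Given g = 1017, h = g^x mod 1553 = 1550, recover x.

1165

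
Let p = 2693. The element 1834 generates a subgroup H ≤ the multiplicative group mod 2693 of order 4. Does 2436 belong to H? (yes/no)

no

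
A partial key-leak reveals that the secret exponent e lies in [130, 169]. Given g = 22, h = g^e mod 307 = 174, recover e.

137

Compute 22^130 mod 307 = 148, then multiply by 22 repeatedly:
  22^130=148  22^131=186  22^132=101  22^133=73  22^134=71
  22^135=27  22^136=287  22^137=174
Found 174 at exponent 137.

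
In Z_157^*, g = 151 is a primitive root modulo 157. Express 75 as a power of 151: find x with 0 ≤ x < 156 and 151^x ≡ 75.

120

Baby-step giant-step with m = ceil(sqrt(156)) = 13.
Baby table (151^j mod 157 for j=0..12):
  0:1  1:151  2:36  3:98  4:40  5:74  6:27  7:152
  8:30  9:134  10:138  11:114  12:101
Giant step factor: 151^(-13) ≡ 50 (mod 157).
Scan 75·50^i mod 157 for i = 0, 1, …:
  i=0: 75   i=1: 139   i=2: 42   i=3: 59
  i=4: 124   i=5: 77   i=6: 82   i=7: 18
  i=8: 115   i=9: 98
Match at i=9, j=3: x = 9·13 + 3 = 120.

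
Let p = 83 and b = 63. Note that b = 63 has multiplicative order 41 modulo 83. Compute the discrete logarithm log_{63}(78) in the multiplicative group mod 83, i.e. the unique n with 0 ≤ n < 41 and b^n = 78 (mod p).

Baby-step giant-step with m = ceil(sqrt(41)) = 7.
Baby table (63^j mod 83 for j=0..6):
  0:1  1:63  2:68  3:51  4:59  5:65  6:28
Giant step factor: 63^(-7) ≡ 4 (mod 83).
Scan 78·4^i mod 83 for i = 0, 1, …:
  i=0: 78   i=1: 63
Match at i=1, j=1: n = 1·7 + 1 = 8.

8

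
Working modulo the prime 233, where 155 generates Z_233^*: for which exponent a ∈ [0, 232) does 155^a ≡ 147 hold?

Baby-step giant-step with m = ceil(sqrt(232)) = 16.
Baby table (155^j mod 233 for j=0..15):
  0:1  1:155  2:26  3:69  4:210  5:163  6:101  7:44
  8:63  9:212  10:7  11:153  12:182  13:17  14:72  15:209
Giant step factor: 155^(-16) ≡ 204 (mod 233).
Scan 147·204^i mod 233 for i = 0, 1, …:
  i=0: 147   i=1: 164   i=2: 137   i=3: 221
  i=4: 115   i=5: 160   i=6: 20   i=7: 119
  i=8: 44
Match at i=8, j=7: a = 8·16 + 7 = 135.

135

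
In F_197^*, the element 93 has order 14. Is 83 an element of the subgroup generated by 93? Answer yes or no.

⟨93⟩ has order 14; its elements mod 197 are {1, 6, 19, 33, 36, 83, 93, 104, 114, 161, 164, 178, 191, 196}.
83 is in this set.

yes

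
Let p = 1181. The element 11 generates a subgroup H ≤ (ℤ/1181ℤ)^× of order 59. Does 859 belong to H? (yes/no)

859 ∈ ⟨11⟩ iff 859^59 ≡ 1 (mod 1181), since |⟨11⟩| = 59.
859^59 mod 1181 = 1.
Since 1 = 1, 859 lies in the subgroup.

yes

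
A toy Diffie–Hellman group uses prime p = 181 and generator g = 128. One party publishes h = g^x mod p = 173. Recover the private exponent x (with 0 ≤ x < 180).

Baby-step giant-step with m = ceil(sqrt(180)) = 14.
Baby table (128^j mod 181 for j=0..13):
  0:1  1:128  2:94  3:86  4:148  5:120  6:156  7:58
  8:3  9:22  10:101  11:77  12:82  13:179
Giant step factor: 128^(-14) ≡ 111 (mod 181).
Scan 173·111^i mod 181 for i = 0, 1, …:
  i=0: 173   i=1: 17   i=2: 77
Match at i=2, j=11: x = 2·14 + 11 = 39.

39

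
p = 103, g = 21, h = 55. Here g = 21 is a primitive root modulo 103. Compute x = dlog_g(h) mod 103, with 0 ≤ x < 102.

Baby-step giant-step with m = ceil(sqrt(102)) = 11.
Baby table (21^j mod 103 for j=0..10):
  0:1  1:21  2:29  3:94  4:17  5:48  6:81  7:53
  8:83  9:95  10:38
Giant step factor: 21^(-11) ≡ 99 (mod 103).
Scan 55·99^i mod 103 for i = 0, 1, …:
  i=0: 55   i=1: 89   i=2: 56   i=3: 85
  i=4: 72   i=5: 21
Match at i=5, j=1: x = 5·11 + 1 = 56.

56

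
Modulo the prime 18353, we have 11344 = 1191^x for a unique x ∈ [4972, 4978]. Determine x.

Compute 1191^4972 mod 18353 = 8493, then multiply by 1191 repeatedly:
  1191^4972=8493  1191^4973=2660  1191^4974=11344
Found 11344 at exponent 4974.

4974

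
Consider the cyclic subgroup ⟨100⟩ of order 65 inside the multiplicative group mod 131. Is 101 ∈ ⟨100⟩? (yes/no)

101 ∈ ⟨100⟩ iff 101^65 ≡ 1 (mod 131), since |⟨100⟩| = 65.
101^65 mod 131 = 1.
Since 1 = 1, 101 lies in the subgroup.

yes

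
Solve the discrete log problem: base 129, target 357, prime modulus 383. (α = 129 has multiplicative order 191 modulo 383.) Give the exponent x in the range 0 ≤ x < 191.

3

Successive powers of 129 modulo 383:
  129^0=1  129^1=129  129^2=172  129^3=357
So 129^3 ≡ 357 (mod 383), giving x = 3.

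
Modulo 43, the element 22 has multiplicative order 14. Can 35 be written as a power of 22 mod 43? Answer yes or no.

yes

35 ∈ ⟨22⟩ iff 35^14 ≡ 1 (mod 43), since |⟨22⟩| = 14.
35^14 mod 43 = 1.
Since 1 = 1, 35 lies in the subgroup.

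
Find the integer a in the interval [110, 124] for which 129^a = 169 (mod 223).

120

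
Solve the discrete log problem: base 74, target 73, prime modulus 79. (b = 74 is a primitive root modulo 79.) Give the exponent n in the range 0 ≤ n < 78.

Baby-step giant-step with m = ceil(sqrt(78)) = 9.
Baby table (74^j mod 79 for j=0..8):
  0:1  1:74  2:25  3:33  4:72  5:35  6:62  7:6
  8:49
Giant step factor: 74^(-9) ≡ 69 (mod 79).
Scan 73·69^i mod 79 for i = 0, 1, …:
  i=0: 73   i=1: 60   i=2: 32   i=3: 75
  i=4: 40   i=5: 74
Match at i=5, j=1: n = 5·9 + 1 = 46.

46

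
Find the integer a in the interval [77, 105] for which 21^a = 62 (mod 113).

94

Compute 21^77 mod 113 = 42, then multiply by 21 repeatedly:
  21^77=42  21^78=91  21^79=103  21^80=16  21^81=110
  21^82=50  21^83=33  21^84=15  21^85=89  21^86=61
  21^87=38  21^88=7  21^89=34  21^90=36  21^91=78
  21^92=56  21^93=46  21^94=62
Found 62 at exponent 94.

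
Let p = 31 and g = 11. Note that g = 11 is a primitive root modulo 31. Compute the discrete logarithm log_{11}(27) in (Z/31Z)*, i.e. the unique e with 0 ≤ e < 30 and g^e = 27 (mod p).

21

Successive powers of 11 modulo 31:
  11^0=1  11^1=11  11^2=28  11^3=29  11^4=9  11^5=6
  11^6=4  11^7=13  11^8=19  11^9=23  11^10=5  11^11=24
  11^12=16  11^13=21  11^14=14  11^15=30  11^16=20  11^17=3
  11^18=2  11^19=22  11^20=25  11^21=27
So 11^21 ≡ 27 (mod 31), giving e = 21.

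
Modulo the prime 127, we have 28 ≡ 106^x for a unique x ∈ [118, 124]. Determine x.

Compute 106^118 mod 127 = 41, then multiply by 106 repeatedly:
  106^118=41  106^119=28
Found 28 at exponent 119.

119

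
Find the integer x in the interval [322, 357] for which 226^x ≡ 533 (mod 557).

Compute 226^322 mod 557 = 10, then multiply by 226 repeatedly:
  226^322=10  226^323=32  226^324=548  226^325=194  226^326=398
  226^327=271  226^328=533
Found 533 at exponent 328.

328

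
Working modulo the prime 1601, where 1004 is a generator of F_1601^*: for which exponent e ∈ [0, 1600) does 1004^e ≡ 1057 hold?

Baby-step giant-step with m = ceil(sqrt(1600)) = 40.
Baby table (1004^j mod 1601 for j=0..39):
  0:1  1:1004  2:987  3:1530  4:761  5:367  6:238  7:403
  8:1160  9:713  10:205  11:892  12:609  13:1455  14:708  15:1589
  16:760  17:964  18:852  19:474  20:399  21:346  22:1568  23:489
  24:1050  25:742  26:503  27:697  28:151  29:1110  30:144  31:486
  32:1240  33:983  34:716  35:15  36:651  37:396  38:536  39:208
Giant step factor: 1004^(-40) ≡ 577 (mod 1601).
Scan 1057·577^i mod 1601 for i = 0, 1, …:
  i=0: 1057   i=1: 1509   i=2: 1350   i=3: 864
  i=4: 617   i=5: 587   i=6: 888   i=7: 56
  i=8: 292   i=9: 379     …   i=25: 1014
  i=26: 713
Match at i=26, j=9: e = 26·40 + 9 = 1049.

1049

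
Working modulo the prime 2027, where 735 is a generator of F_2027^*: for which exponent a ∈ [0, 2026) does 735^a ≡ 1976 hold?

Baby-step giant-step with m = ceil(sqrt(2026)) = 46.
Baby table (735^j mod 2027 for j=0..45):
  0:1  1:735  2:1043  3:399  4:1377  5:622  6:1095  7:106
  8:884  9:1100  10:1754  11:18  12:1068  13:531  14:1101  15:462
  16:1061  17:1467  18:1908  19:1723  20:1557  21:1167  22:324  23:981
  24:1450  25:1575  26:208  27:855  28:55  29:1912  30:609  31:1675
  32:736  33:1778  34:1442  35:1776  36:1999  37:1717  38:1201  39:990
  40:1984  41:827  42:1772  43:1086  44:1599  45:1632
Giant step factor: 735^(-46) ≡ 83 (mod 2027).
Scan 1976·83^i mod 2027 for i = 0, 1, …:
  i=0: 1976   i=1: 1848   i=2: 1359   i=3: 1312
  i=4: 1465   i=5: 2002   i=6: 1979   i=7: 70
  i=8: 1756   i=9: 1831     …   i=37: 850
  i=38: 1632
Match at i=38, j=45: a = 38·46 + 45 = 1793.

1793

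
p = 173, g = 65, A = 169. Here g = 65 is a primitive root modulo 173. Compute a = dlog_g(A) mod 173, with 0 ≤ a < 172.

28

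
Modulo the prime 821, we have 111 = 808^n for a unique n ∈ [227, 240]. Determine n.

Compute 808^227 mod 821 = 240, then multiply by 808 repeatedly:
  808^227=240  808^228=164  808^229=331  808^230=623  808^231=111
Found 111 at exponent 231.

231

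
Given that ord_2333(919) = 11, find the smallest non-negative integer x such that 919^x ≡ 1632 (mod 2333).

8

Successive powers of 919 modulo 2333:
  919^0=1  919^1=919  919^2=15  919^3=2120  919^4=225  919^5=1471
  919^6=1042  919^7=1068  919^8=1632
So 919^8 ≡ 1632 (mod 2333), giving x = 8.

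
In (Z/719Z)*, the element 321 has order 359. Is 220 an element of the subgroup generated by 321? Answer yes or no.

220 ∈ ⟨321⟩ iff 220^359 ≡ 1 (mod 719), since |⟨321⟩| = 359.
220^359 mod 719 = 718.
Since 718 ≠ 1, 220 does not lie in the subgroup.

no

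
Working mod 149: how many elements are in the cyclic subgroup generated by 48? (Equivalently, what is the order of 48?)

148

The order of 48 must divide p − 1 = 148 = 2^2 · 37.
Divisors: 1, 2, 4, 37, 74, 148.
Check each in increasing order: 48^1 ≡ 48;  48^2 ≡ 69;  48^4 ≡ 142;  48^37 ≡ 44;  48^74 ≡ 148;  48^148 ≡ 1.
Smallest exponent giving 1 is 148.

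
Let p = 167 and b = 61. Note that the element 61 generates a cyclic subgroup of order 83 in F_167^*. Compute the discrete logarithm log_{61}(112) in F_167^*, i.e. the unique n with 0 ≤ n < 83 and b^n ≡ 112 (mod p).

52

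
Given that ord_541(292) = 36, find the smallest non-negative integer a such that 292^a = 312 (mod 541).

32

Successive powers of 292 modulo 541:
  292^0=1  292^1=292  292^2=327  292^3=268  292^4=352  292^5=535
  292^6=412  292^7=202  292^8=15  292^9=52  292^10=36  292^11=233
  292^12=411  292^13=451  292^14=229  292^15=325  292^16=225  292^17=239
  292^18=540  292^19=249  292^20=214  292^21=273  292^22=189  292^23=6
  292^24=129  292^25=339  292^26=526  292^27=489  292^28=505  292^29=308
  292^30=130  292^31=90  292^32=312
So 292^32 ≡ 312 (mod 541), giving a = 32.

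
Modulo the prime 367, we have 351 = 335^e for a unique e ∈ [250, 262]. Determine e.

Compute 335^250 mod 367 = 208, then multiply by 335 repeatedly:
  335^250=208  335^251=317  335^252=132  335^253=180  335^254=112
  335^255=86  335^256=184  335^257=351
Found 351 at exponent 257.

257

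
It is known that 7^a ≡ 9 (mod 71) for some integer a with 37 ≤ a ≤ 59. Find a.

52

Compute 7^37 mod 71 = 22, then multiply by 7 repeatedly:
  7^37=22  7^38=12  7^39=13  7^40=20  7^41=69
  7^42=57  7^43=44  7^44=24  7^45=26  7^46=40
  7^47=67  7^48=43  7^49=17  7^50=48  7^51=52
  7^52=9
Found 9 at exponent 52.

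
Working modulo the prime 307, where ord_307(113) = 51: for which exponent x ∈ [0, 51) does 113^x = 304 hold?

Baby-step giant-step with m = ceil(sqrt(51)) = 8.
Baby table (113^j mod 307 for j=0..7):
  0:1  1:113  2:182  3:304  4:275  5:68  6:9  7:96
Giant step factor: 113^(-8) ≡ 155 (mod 307).
Scan 304·155^i mod 307 for i = 0, 1, …:
  i=0: 304
Match at i=0, j=3: x = 0·8 + 3 = 3.

3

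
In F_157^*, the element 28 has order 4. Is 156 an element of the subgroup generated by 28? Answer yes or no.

yes

156 ∈ ⟨28⟩ iff 156^4 ≡ 1 (mod 157), since |⟨28⟩| = 4.
156^4 mod 157 = 1.
Since 1 = 1, 156 lies in the subgroup.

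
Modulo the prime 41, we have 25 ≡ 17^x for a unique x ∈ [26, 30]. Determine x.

28

Compute 17^26 mod 41 = 33, then multiply by 17 repeatedly:
  17^26=33  17^27=28  17^28=25
Found 25 at exponent 28.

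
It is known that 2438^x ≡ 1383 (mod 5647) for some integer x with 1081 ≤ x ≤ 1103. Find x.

1095

Compute 2438^1081 mod 5647 = 4440, then multiply by 2438 repeatedly:
  2438^1081=4440  2438^1082=5068  2438^1083=148  2438^1084=5063  2438^1085=4899
  2438^1086=357  2438^1087=728  2438^1088=1706  2438^1089=3036  2438^1090=4198
  2438^1091=2360  2438^1092=5034  2438^1093=1961  2438^1094=3556  2438^1095=1383
Found 1383 at exponent 1095.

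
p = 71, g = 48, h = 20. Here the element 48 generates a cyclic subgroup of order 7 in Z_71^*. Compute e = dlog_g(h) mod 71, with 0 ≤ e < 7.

5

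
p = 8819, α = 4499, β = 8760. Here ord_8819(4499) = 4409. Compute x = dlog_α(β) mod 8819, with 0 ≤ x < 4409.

1304

Baby-step giant-step with m = ceil(sqrt(4409)) = 67.
Baby table (4499^j mod 8819 for j=0..66):
  0:1  1:4499  2:1396  3:1476  4:8636  5:5669  6:283  7:3281
  8:7032  9:3215  10:1125  11:8088  12:718  13:2528  14:5781  15:1488
  16:891  17:4783  18:357  19:1085  20:4508  21:6611  22:5221  23:4282
  24:4022  25:7209  26:5828  27:1285  28:4770  29:3603  30:575  31:2958
  32:171  33:2076  34:603  35:5464  36:3983  37:8128  38:4298  39:5454
  40:3088  41:2987  42:7176  43:7284  44:8131  45:157  46:823  47:7516
  48:2438  49:6545  50:8133  51:336  52:3615  53:1649  54:2072  55:245
  56:8699  57:6898  58:41  59:8079  60:4322  61:7602  62:1316  63:3135
  64:2784  65:2236  66:6104
Giant step factor: 4499^(-67) ≡ 3734 (mod 8819).
Scan 8760·3734^i mod 8819 for i = 0, 1, …:
  i=0: 8760   i=1: 169   i=2: 4897   i=3: 3611
  i=4: 8042   i=5: 133   i=6: 2758   i=7: 6599
  i=8: 380   i=9: 7880     …   i=18: 3142
  i=19: 2958
Match at i=19, j=31: x = 19·67 + 31 = 1304.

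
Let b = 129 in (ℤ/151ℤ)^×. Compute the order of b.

The order of 129 must divide p − 1 = 150 = 2 · 3 · 5^2.
Divisors: 1, 2, 3, 5, 6, 10, 15, 25, 30, 50, 75, 150.
Check each in increasing order: 129^1 ≡ 129;  129^2 ≡ 31;  129^3 ≡ 73;  129^5 ≡ 149;  129^6 ≡ 44;  129^10 ≡ 4;  129^15 ≡ 143;  129^25 ≡ 119;  129^30 ≡ 64;  129^50 ≡ 118;  129^75 ≡ 150;  129^150 ≡ 1.
Smallest exponent giving 1 is 150.

150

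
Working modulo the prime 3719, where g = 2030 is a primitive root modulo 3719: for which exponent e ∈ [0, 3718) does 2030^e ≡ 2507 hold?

Baby-step giant-step with m = ceil(sqrt(3718)) = 61.
Baby table (2030^j mod 3719 for j=0..60):
  0:1  1:2030  2:248  3:1375  4:2000  5:2571  6:1373  7:1659
  8:2075  9:2342  10:1378  11:652  12:3315  13:1779  14:221  15:2350
  16:2742  17:2636  18:3158  19:2903  20:2194  21:2177  22:1138  23:641
  24:3299  25:2770  26:3691  27:2664  28:494  29:2409  30:3504  31:2392
  32:2465  33:1895  34:1404  35:1366  36:2325  37:339  38:155  39:2254
  40:1250  41:1142  42:1323  43:572  44:832  45:534  46:1791  47:2267
  48:1607  49:647  50:603  51:539  52:784  53:3507  54:1044  55:3209
  56:2301  57:3685  58:1641  59:2725  60:1597
Giant step factor: 2030^(-61) ≡ 3603 (mod 3719).
Scan 2507·3603^i mod 3719 for i = 0, 1, …:
  i=0: 2507   i=1: 2989   i=2: 2862   i=3: 2718
  i=4: 827   i=5: 762   i=6: 864   i=7: 189
  i=8: 390   i=9: 3107     …   i=45: 3584
  i=46: 784
Match at i=46, j=52: e = 46·61 + 52 = 2858.

2858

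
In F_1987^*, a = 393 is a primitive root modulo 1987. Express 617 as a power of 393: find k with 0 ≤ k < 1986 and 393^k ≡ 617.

Baby-step giant-step with m = ceil(sqrt(1986)) = 45.
Baby table (393^j mod 1987 for j=0..44):
  0:1  1:393  2:1450  3:1568  4:254  5:472  6:705  7:872
  8:932  9:668  10:240  11:931  12:275  13:777  14:1350  15:21
  16:305  17:645  18:1136  19:1360  20:1964  21:896  22:429  23:1689
  24:119  25:1066  26:1668  27:1801  28:421  29:532  30:441  31:444
  32:1623  33:12  34:742  35:1504  36:933  37:1061  38:1690  39:512
  40:529  41:1249  42:68  43:893  44:1237
Giant step factor: 393^(-45) ≡ 227 (mod 1987).
Scan 617·227^i mod 1987 for i = 0, 1, …:
  i=0: 617   i=1: 969   i=2: 1393   i=3: 278
  i=4: 1509   i=5: 779   i=6: 1977   i=7: 1704
  i=8: 1330   i=9: 1873     …   i=36: 1428
  i=37: 275
Match at i=37, j=12: k = 37·45 + 12 = 1677.

1677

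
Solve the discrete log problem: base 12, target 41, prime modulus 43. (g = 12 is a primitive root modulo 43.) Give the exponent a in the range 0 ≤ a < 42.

Baby-step giant-step with m = ceil(sqrt(42)) = 7.
Baby table (12^j mod 43 for j=0..6):
  0:1  1:12  2:15  3:8  4:10  5:34  6:21
Giant step factor: 12^(-7) ≡ 7 (mod 43).
Scan 41·7^i mod 43 for i = 0, 1, …:
  i=0: 41   i=1: 29   i=2: 31   i=3: 2
  i=4: 14   i=5: 12
Match at i=5, j=1: a = 5·7 + 1 = 36.

36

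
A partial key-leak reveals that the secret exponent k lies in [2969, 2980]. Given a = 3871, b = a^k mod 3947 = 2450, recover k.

Compute 3871^2969 mod 3947 = 2450, then multiply by 3871 repeatedly:
  3871^2969=2450
Found 2450 at exponent 2969.

2969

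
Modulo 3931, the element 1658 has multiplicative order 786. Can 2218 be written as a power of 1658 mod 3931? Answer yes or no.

yes

2218 ∈ ⟨1658⟩ iff 2218^786 ≡ 1 (mod 3931), since |⟨1658⟩| = 786.
2218^786 mod 3931 = 1.
Since 1 = 1, 2218 lies in the subgroup.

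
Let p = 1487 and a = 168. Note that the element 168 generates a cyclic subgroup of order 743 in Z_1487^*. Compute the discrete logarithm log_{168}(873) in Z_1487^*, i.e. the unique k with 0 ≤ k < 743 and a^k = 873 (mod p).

Baby-step giant-step with m = ceil(sqrt(743)) = 28.
Baby table (168^j mod 1487 for j=0..27):
  0:1  1:168  2:1458  3:1076  4:841  5:23  6:890  7:820
  8:956  9:12  10:529  11:1139  12:1016  13:1170  14:276  15:271
  16:918  17:1063  18:144  19:400  20:285  21:296  22:657  23:338
  24:278  25:607  26:860  27:241
Giant step factor: 168^(-28) ≡ 1294 (mod 1487).
Scan 873·1294^i mod 1487 for i = 0, 1, …:
  i=0: 873   i=1: 1029   i=2: 661   i=3: 309
  i=4: 1330   i=5: 561   i=6: 278
Match at i=6, j=24: k = 6·28 + 24 = 192.

192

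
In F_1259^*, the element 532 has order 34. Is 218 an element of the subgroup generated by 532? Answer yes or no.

no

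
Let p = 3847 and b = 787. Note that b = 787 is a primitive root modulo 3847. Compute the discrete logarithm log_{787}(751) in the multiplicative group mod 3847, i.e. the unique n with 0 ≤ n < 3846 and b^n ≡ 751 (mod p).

Baby-step giant-step with m = ceil(sqrt(3846)) = 63.
Baby table (787^j mod 3847 for j=0..62):
  0:1  1:787  2:2  3:1574  4:4  5:3148  6:8  7:2449
  8:16  9:1051  10:32  11:2102  12:64  13:357  14:128  15:714
  16:256  17:1428  18:512  19:2856  20:1024  21:1865  22:2048  23:3730
  24:249  25:3613  26:498  27:3379  28:996  29:2911  30:1992  31:1975
  32:137  33:103  34:274  35:206  36:548  37:412  38:1096  39:824
  40:2192  41:1648  42:537  43:3296  44:1074  45:2745  46:2148  47:1643
  48:449  49:3286  50:898  51:2725  52:1796  53:1603  54:3592  55:3206
  56:3337  57:2565  58:2827  59:1283  60:1807  61:2566  62:3614
Giant step factor: 787^(-63) ≡ 1443 (mod 3847).
Scan 751·1443^i mod 3847 for i = 0, 1, …:
  i=0: 751   i=1: 2686   i=2: 1969   i=3: 2181
  i=4: 337   i=5: 1569   i=6: 2031   i=7: 3166
  i=8: 2149   i=9: 325     …   i=25: 3691
  i=26: 1865
Match at i=26, j=21: n = 26·63 + 21 = 1659.

1659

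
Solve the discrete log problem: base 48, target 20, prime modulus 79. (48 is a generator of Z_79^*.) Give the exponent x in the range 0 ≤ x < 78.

50

Baby-step giant-step with m = ceil(sqrt(78)) = 9.
Baby table (48^j mod 79 for j=0..8):
  0:1  1:48  2:13  3:71  4:11  5:54  6:64  7:70
  8:42
Giant step factor: 48^(-9) ≡ 27 (mod 79).
Scan 20·27^i mod 79 for i = 0, 1, …:
  i=0: 20   i=1: 66   i=2: 44   i=3: 3
  i=4: 2   i=5: 54
Match at i=5, j=5: x = 5·9 + 5 = 50.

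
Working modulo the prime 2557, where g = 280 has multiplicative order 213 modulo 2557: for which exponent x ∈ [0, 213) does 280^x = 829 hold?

54

Baby-step giant-step with m = ceil(sqrt(213)) = 15.
Baby table (280^j mod 2557 for j=0..14):
  0:1  1:280  2:1690  3:155  4:2488  5:1136  6:1012  7:2090
  8:2204  9:883  10:1768  11:1539  12:1344  13:441  14:744
Giant step factor: 280^(-15) ≡ 508 (mod 2557).
Scan 829·508^i mod 2557 for i = 0, 1, …:
  i=0: 829   i=1: 1784   i=2: 1094   i=3: 883
Match at i=3, j=9: x = 3·15 + 9 = 54.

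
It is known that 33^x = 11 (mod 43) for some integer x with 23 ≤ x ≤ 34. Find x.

24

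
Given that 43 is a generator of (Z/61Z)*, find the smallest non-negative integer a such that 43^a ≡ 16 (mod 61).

28

Baby-step giant-step with m = ceil(sqrt(60)) = 8.
Baby table (43^j mod 61 for j=0..7):
  0:1  1:43  2:19  3:24  4:56  5:29  6:27  7:2
Giant step factor: 43^(-8) ≡ 22 (mod 61).
Scan 16·22^i mod 61 for i = 0, 1, …:
  i=0: 16   i=1: 47   i=2: 58   i=3: 56
Match at i=3, j=4: a = 3·8 + 4 = 28.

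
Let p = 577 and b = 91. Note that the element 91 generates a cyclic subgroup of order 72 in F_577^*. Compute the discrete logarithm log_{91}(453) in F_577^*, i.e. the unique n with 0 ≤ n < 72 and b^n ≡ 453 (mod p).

Baby-step giant-step with m = ceil(sqrt(72)) = 9.
Baby table (91^j mod 577 for j=0..8):
  0:1  1:91  2:203  3:9  4:242  5:96  6:81  7:447
  8:287
Giant step factor: 91^(-9) ≡ 391 (mod 577).
Scan 453·391^i mod 577 for i = 0, 1, …:
  i=0: 453   i=1: 561   i=2: 91
Match at i=2, j=1: n = 2·9 + 1 = 19.

19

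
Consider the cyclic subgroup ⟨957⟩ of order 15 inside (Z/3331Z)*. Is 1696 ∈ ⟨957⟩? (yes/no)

⟨957⟩ has order 15; its elements mod 3331 are {1, 511, 957, 997, 1071, 1177, 1303, 1371, 1449, 1463, 1867, 2330, 2701, 2964, 3155}.
1696 is not in this set.

no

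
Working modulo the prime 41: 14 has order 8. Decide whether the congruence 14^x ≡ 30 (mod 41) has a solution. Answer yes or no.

⟨14⟩ has order 8; its elements mod 41 are {1, 3, 9, 14, 27, 32, 38, 40}.
30 is not in this set.

no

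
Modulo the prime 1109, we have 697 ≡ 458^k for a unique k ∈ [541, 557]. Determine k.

544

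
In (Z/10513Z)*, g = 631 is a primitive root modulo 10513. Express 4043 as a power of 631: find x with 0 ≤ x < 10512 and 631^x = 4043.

Baby-step giant-step with m = ceil(sqrt(10512)) = 103.
Baby table (631^j mod 10513 for j=0..102):
  0:1  1:631  2:9180  3:10430  4:192  5:5509  6:6889  7:5090
  8:5325  9:6428  10:8563  11:10084  12:2639  13:4155  14:4068  15:1736
  16:2064  17:9285  18:3094  19:7409  20:7307  21:6023  22:5320  23:3273
  24:4715  25:10499  26:1679  27:8149  28:1162  29:7825  30:6978  31:8684
  32:2331  33:9554  34:4625  35:6274  36:6006  37:5106  38:4908  39:6126
  40:7235  41:2643  42:6679  43:9249  44:1404  45:2832  46:10295  47:9624
  48:6743  49:7581  50:196  51:8033  52:1557  53:4758  54:6093  55:7438
  56:4580  57:9418  58:2913  59:8841  60:6781  61:20  62:2107  63:4879
  64:8853  65:3840  66:5050  67:1111  68:7183  69:1370  70:2404  71:3052
  72:1933  73:215  74:9509  75:7769  76:3181  77:9741  78:6979  79:9315
  80:998  81:9471  82:4817  83:1270  84:2382  85:10196  86:10233  87:2041
  88:5285  89:2214  90:9318  91:2891  92:5472  93:4568  94:1846  95:8396
  96:9837  97:4477  98:7503  99:3543  100:6877  101:8031  102:295
Giant step factor: 631^(-103) ≡ 5459 (mod 10513).
Scan 4043·5459^i mod 10513 for i = 0, 1, …:
  i=0: 4043   i=1: 3950   i=2: 887   i=3: 6153
  i=4: 192
Match at i=4, j=4: x = 4·103 + 4 = 416.

416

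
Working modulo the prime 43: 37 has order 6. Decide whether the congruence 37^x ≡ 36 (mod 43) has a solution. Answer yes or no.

yes

⟨37⟩ has order 6; its elements mod 43 are {1, 6, 7, 36, 37, 42}.
36 is in this set.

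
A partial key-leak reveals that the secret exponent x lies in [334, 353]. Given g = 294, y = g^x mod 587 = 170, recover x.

342

Compute 294^334 mod 587 = 82, then multiply by 294 repeatedly:
  294^334=82  294^335=41  294^336=314  294^337=157  294^338=372
  294^339=186  294^340=93  294^341=340  294^342=170
Found 170 at exponent 342.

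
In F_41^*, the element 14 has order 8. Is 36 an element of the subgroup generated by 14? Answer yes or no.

36 ∈ ⟨14⟩ iff 36^8 ≡ 1 (mod 41), since |⟨14⟩| = 8.
36^8 mod 41 = 18.
Since 18 ≠ 1, 36 does not lie in the subgroup.

no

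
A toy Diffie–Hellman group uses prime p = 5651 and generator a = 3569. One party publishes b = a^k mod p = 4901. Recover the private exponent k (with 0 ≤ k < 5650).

4810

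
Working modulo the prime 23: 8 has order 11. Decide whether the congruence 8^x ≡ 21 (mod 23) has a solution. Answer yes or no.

⟨8⟩ has order 11; its elements mod 23 are {1, 2, 3, 4, 6, 8, 9, 12, 13, 16, 18}.
21 is not in this set.

no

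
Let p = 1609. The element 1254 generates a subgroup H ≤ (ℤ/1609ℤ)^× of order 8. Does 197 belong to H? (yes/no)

no

197 ∈ ⟨1254⟩ iff 197^8 ≡ 1 (mod 1609), since |⟨1254⟩| = 8.
197^8 mod 1609 = 640.
Since 640 ≠ 1, 197 does not lie in the subgroup.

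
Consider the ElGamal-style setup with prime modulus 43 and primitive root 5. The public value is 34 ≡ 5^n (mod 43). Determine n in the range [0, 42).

11

Successive powers of 5 modulo 43:
  5^0=1  5^1=5  5^2=25  5^3=39  5^4=23  5^5=29
  5^6=16  5^7=37  5^8=13  5^9=22  5^10=24  5^11=34
So 5^11 ≡ 34 (mod 43), giving n = 11.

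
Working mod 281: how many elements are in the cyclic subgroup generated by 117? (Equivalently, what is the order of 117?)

The order of 117 must divide p − 1 = 280 = 2^3 · 5 · 7.
Divisors: 1, 2, 4, 5, 7, 8, 10, 14, 20, 28, 35, 40, 56, 70, 140, 280.
Check each in increasing order: 117^1 ≡ 117;  117^2 ≡ 201;  117^4 ≡ 218;  117^5 ≡ 216;  117^7 ≡ 142;  117^8 ≡ 35;  117^10 ≡ 10;  117^14 ≡ 213;  117^20 ≡ 100;  117^28 ≡ 128;  117^35 ≡ 192;  117^40 ≡ 165;  117^56 ≡ 86;  117^70 ≡ 53;  117^140 ≡ 280;  117^280 ≡ 1.
Smallest exponent giving 1 is 280.

280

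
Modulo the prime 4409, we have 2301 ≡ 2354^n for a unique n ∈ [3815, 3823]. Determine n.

3823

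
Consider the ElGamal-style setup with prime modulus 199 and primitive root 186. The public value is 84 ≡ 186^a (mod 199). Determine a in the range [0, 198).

13

Baby-step giant-step with m = ceil(sqrt(198)) = 15.
Baby table (186^j mod 199 for j=0..14):
  0:1  1:186  2:169  3:191  4:104  5:41  6:64  7:163
  8:70  9:85  10:89  11:37  12:116  13:84  14:102
Giant step factor: 186^(-15) ≡ 101 (mod 199).
Scan 84·101^i mod 199 for i = 0, 1, …:
  i=0: 84
Match at i=0, j=13: a = 0·15 + 13 = 13.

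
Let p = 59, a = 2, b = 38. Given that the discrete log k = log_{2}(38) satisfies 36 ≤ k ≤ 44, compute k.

Compute 2^36 mod 59 = 49, then multiply by 2 repeatedly:
  2^36=49  2^37=39  2^38=19  2^39=38
Found 38 at exponent 39.

39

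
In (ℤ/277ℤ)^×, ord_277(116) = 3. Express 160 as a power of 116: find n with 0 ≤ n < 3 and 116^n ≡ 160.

2

Successive powers of 116 modulo 277:
  116^0=1  116^1=116  116^2=160
So 116^2 ≡ 160 (mod 277), giving n = 2.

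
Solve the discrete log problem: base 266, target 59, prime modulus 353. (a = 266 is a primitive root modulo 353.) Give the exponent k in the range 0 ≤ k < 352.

231

Baby-step giant-step with m = ceil(sqrt(352)) = 19.
Baby table (266^j mod 353 for j=0..18):
  0:1  1:266  2:156  3:195  4:332  5:62  6:254  7:141
  8:88  9:110  10:314  11:216  12:270  13:161  14:113  15:53
  16:331  17:149  18:98
Giant step factor: 266^(-19) ≡ 268 (mod 353).
Scan 59·268^i mod 353 for i = 0, 1, …:
  i=0: 59   i=1: 280   i=2: 204   i=3: 310
  i=4: 125   i=5: 318   i=6: 151   i=7: 226
  i=8: 205   i=9: 225   i=10: 290   i=11: 60
  i=12: 195
Match at i=12, j=3: k = 12·19 + 3 = 231.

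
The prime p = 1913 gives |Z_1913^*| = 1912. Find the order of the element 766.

1912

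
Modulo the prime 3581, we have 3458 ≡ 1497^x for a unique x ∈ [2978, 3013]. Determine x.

2980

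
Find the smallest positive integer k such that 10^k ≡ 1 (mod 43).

21

The order of 10 must divide p − 1 = 42 = 2 · 3 · 7.
Divisors: 1, 2, 3, 6, 7, 14, 21, 42.
Check each in increasing order: 10^1 ≡ 10;  10^2 ≡ 14;  10^3 ≡ 11;  10^6 ≡ 35;  10^7 ≡ 6;  10^14 ≡ 36;  10^21 ≡ 1.
Smallest exponent giving 1 is 21.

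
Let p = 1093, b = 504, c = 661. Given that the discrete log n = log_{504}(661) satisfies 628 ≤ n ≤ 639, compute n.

630

Compute 504^628 mod 1093 = 158, then multiply by 504 repeatedly:
  504^628=158  504^629=936  504^630=661
Found 661 at exponent 630.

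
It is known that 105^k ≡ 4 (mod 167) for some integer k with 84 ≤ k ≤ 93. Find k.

Compute 105^84 mod 167 = 62, then multiply by 105 repeatedly:
  105^84=62  105^85=164  105^86=19  105^87=158  105^88=57
  105^89=140  105^90=4
Found 4 at exponent 90.

90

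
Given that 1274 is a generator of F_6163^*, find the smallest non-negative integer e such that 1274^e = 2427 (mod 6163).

3803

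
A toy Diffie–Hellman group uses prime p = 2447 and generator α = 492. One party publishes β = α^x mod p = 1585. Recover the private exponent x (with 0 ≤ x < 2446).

487

Baby-step giant-step with m = ceil(sqrt(2446)) = 50.
Baby table (492^j mod 2447 for j=0..49):
  0:1  1:492  2:2258  3:2445  4:1463  5:378  6:4  7:1968
  8:1691  9:2439  10:958  11:1512  12:16  13:531  14:1870  15:2415
  16:1385  17:1154  18:64  19:2124  20:139  21:2319  22:646  23:2169
  24:256  25:1155  26:556  27:1935  28:137  29:1335  30:1024  31:2173
  32:2224  33:399  34:548  35:446  36:1649  37:1351  38:1555  39:1596
  40:2192  41:1784  42:1702  43:510  44:1326  45:1490  46:1427  47:2242
  48:1914  49:2040
Giant step factor: 492^(-50) ≡ 2071 (mod 2447).
Scan 1585·2071^i mod 2447 for i = 0, 1, …:
  i=0: 1585   i=1: 1108   i=2: 1829   i=3: 2350
  i=4: 2214   i=5: 1963   i=6: 906   i=7: 1924
  i=8: 888   i=9: 1351
Match at i=9, j=37: x = 9·50 + 37 = 487.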